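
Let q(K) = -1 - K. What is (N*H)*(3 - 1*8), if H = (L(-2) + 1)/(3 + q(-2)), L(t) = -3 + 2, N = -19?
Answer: 0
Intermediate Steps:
L(t) = -1
H = 0 (H = (-1 + 1)/(3 + (-1 - 1*(-2))) = 0/(3 + (-1 + 2)) = 0/(3 + 1) = 0/4 = 0*(¼) = 0)
(N*H)*(3 - 1*8) = (-19*0)*(3 - 1*8) = 0*(3 - 8) = 0*(-5) = 0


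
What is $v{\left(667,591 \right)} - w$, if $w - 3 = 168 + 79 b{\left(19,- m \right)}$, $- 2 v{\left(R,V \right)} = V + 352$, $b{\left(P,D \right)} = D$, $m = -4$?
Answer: $- \frac{1917}{2} \approx -958.5$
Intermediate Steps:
$v{\left(R,V \right)} = -176 - \frac{V}{2}$ ($v{\left(R,V \right)} = - \frac{V + 352}{2} = - \frac{352 + V}{2} = -176 - \frac{V}{2}$)
$w = 487$ ($w = 3 + \left(168 + 79 \left(\left(-1\right) \left(-4\right)\right)\right) = 3 + \left(168 + 79 \cdot 4\right) = 3 + \left(168 + 316\right) = 3 + 484 = 487$)
$v{\left(667,591 \right)} - w = \left(-176 - \frac{591}{2}\right) - 487 = - \frac{943}{2} - 487 = - \frac{1917}{2}$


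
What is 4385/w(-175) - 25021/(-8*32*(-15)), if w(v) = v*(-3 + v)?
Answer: -3050263/478464 ≈ -6.3751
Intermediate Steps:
4385/w(-175) - 25021/(-8*32*(-15)) = 4385/((-175*(-3 - 175))) - 25021/(-8*32*(-15)) = 4385/((-175*(-178))) - 25021/((-256*(-15))) = 4385/31150 - 25021/3840 = 4385*(1/31150) - 25021*1/3840 = 877/6230 - 25021/3840 = -3050263/478464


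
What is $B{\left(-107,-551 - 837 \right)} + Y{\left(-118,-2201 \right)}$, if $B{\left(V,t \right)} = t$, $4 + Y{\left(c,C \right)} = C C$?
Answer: $4843009$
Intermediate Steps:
$Y{\left(c,C \right)} = -4 + C^{2}$ ($Y{\left(c,C \right)} = -4 + C C = -4 + C^{2}$)
$B{\left(-107,-551 - 837 \right)} + Y{\left(-118,-2201 \right)} = \left(-551 - 837\right) - \left(4 - \left(-2201\right)^{2}\right) = \left(-551 - 837\right) + \left(-4 + 4844401\right) = -1388 + 4844397 = 4843009$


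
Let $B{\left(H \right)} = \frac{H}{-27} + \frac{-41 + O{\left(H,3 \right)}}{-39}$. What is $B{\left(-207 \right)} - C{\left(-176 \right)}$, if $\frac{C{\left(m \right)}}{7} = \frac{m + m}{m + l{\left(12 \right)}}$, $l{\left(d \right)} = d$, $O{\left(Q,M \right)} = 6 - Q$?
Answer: $- \frac{18817}{1599} \approx -11.768$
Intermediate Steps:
$C{\left(m \right)} = \frac{14 m}{12 + m}$ ($C{\left(m \right)} = 7 \frac{m + m}{m + 12} = 7 \frac{2 m}{12 + m} = \frac{14 m}{12 + m}$)
$B{\left(H \right)} = \frac{35}{39} - \frac{4 H}{351}$ ($B{\left(H \right)} = \frac{H}{-27} + \frac{-41 - \left(-6 + H\right)}{-39} = H \left(- \frac{1}{27}\right) + \left(-35 - H\right) \left(- \frac{1}{39}\right) = - \frac{H}{27} + \left(\frac{35}{39} + \frac{H}{39}\right) = \frac{35}{39} - \frac{4 H}{351}$)
$B{\left(-207 \right)} - C{\left(-176 \right)} = \left(\frac{35}{39} - - \frac{92}{39}\right) - 14 \left(-176\right) \frac{1}{12 - 176} = \left(\frac{35}{39} + \frac{92}{39}\right) - 14 \left(-176\right) \frac{1}{-164} = \frac{127}{39} - 14 \left(-176\right) \left(- \frac{1}{164}\right) = \frac{127}{39} - \frac{616}{41} = - \frac{18817}{1599}$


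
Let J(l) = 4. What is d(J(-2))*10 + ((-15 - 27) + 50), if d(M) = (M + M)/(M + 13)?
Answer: 216/17 ≈ 12.706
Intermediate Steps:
d(M) = 2*M/(13 + M) (d(M) = (2*M)/(13 + M) = 2*M/(13 + M))
d(J(-2))*10 + ((-15 - 27) + 50) = (2*4/(13 + 4))*10 + ((-15 - 27) + 50) = (2*4/17)*10 + (-42 + 50) = (2*4*(1/17))*10 + 8 = (8/17)*10 + 8 = 80/17 + 8 = 216/17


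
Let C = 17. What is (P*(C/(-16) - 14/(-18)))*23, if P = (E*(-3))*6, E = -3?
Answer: -2829/8 ≈ -353.63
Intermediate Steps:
P = 54 (P = -3*(-3)*6 = 9*6 = 54)
(P*(C/(-16) - 14/(-18)))*23 = (54*(17/(-16) - 14/(-18)))*23 = (54*(17*(-1/16) - 14*(-1/18)))*23 = (54*(-17/16 + 7/9))*23 = (54*(-41/144))*23 = -123/8*23 = -2829/8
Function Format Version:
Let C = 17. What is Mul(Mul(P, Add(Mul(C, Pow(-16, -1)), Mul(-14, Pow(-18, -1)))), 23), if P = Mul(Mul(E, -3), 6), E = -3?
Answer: Rational(-2829, 8) ≈ -353.63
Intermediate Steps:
P = 54 (P = Mul(Mul(-3, -3), 6) = Mul(9, 6) = 54)
Mul(Mul(P, Add(Mul(C, Pow(-16, -1)), Mul(-14, Pow(-18, -1)))), 23) = Mul(Mul(54, Add(Mul(17, Pow(-16, -1)), Mul(-14, Pow(-18, -1)))), 23) = Mul(Mul(54, Add(Mul(17, Rational(-1, 16)), Mul(-14, Rational(-1, 18)))), 23) = Mul(Mul(54, Add(Rational(-17, 16), Rational(7, 9))), 23) = Mul(Mul(54, Rational(-41, 144)), 23) = Mul(Rational(-123, 8), 23) = Rational(-2829, 8)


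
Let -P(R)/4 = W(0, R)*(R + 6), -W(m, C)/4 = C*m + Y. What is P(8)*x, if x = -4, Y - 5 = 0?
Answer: -4480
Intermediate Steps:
Y = 5 (Y = 5 + 0 = 5)
W(m, C) = -20 - 4*C*m (W(m, C) = -4*(C*m + 5) = -4*(5 + C*m) = -20 - 4*C*m)
P(R) = 480 + 80*R (P(R) = -4*(-20 - 4*R*0)*(R + 6) = -4*(-20 + 0)*(6 + R) = -(-80)*(6 + R) = -4*(-120 - 20*R) = 480 + 80*R)
P(8)*x = (480 + 80*8)*(-4) = (480 + 640)*(-4) = 1120*(-4) = -4480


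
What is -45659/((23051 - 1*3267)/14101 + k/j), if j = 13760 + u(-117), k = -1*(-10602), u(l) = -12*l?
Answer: -4881576372338/224751689 ≈ -21720.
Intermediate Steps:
k = 10602
j = 15164 (j = 13760 - 12*(-117) = 13760 + 1404 = 15164)
-45659/((23051 - 1*3267)/14101 + k/j) = -45659/((23051 - 1*3267)/14101 + 10602/15164) = -45659/((23051 - 3267)*(1/14101) + 10602*(1/15164)) = -45659/(19784*(1/14101) + 5301/7582) = -45659/(19784/14101 + 5301/7582) = -45659/224751689/106913782 = -45659*106913782/224751689 = -4881576372338/224751689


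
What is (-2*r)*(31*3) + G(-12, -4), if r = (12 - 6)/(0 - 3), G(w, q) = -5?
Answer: 367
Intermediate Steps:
r = -2 (r = 6/(-3) = 6*(-⅓) = -2)
(-2*r)*(31*3) + G(-12, -4) = (-2*(-2))*(31*3) - 5 = 4*93 - 5 = 372 - 5 = 367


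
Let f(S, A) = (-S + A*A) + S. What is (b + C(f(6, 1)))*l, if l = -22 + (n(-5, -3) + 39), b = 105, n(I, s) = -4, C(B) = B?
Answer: 1378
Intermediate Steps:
f(S, A) = A**2 (f(S, A) = (-S + A**2) + S = (A**2 - S) + S = A**2)
l = 13 (l = -22 + (-4 + 39) = -22 + 35 = 13)
(b + C(f(6, 1)))*l = (105 + 1**2)*13 = (105 + 1)*13 = 106*13 = 1378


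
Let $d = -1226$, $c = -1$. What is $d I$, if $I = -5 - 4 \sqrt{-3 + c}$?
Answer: $6130 + 9808 i \approx 6130.0 + 9808.0 i$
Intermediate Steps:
$I = -5 - 8 i$ ($I = -5 - 4 \sqrt{-3 - 1} = -5 - 4 \sqrt{-4} = -5 - 4 \cdot 2 i = -5 - 8 i \approx -5.0 - 8.0 i$)
$d I = - 1226 \left(-5 - 8 i\right) = 6130 + 9808 i$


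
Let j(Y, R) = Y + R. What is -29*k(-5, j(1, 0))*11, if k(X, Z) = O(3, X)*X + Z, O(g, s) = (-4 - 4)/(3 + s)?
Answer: 6061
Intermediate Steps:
j(Y, R) = R + Y
O(g, s) = -8/(3 + s)
k(X, Z) = Z - 8*X/(3 + X) (k(X, Z) = (-8/(3 + X))*X + Z = -8*X/(3 + X) + Z = Z - 8*X/(3 + X))
-29*k(-5, j(1, 0))*11 = -29*(-8*(-5) + (0 + 1)*(3 - 5))/(3 - 5)*11 = -29*(40 + 1*(-2))/(-2)*11 = -(-29)*(40 - 2)/2*11 = -(-29)*38/2*11 = -29*(-19)*11 = 551*11 = 6061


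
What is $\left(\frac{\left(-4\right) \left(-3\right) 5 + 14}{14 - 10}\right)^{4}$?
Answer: $\frac{1874161}{16} \approx 1.1714 \cdot 10^{5}$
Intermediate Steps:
$\left(\frac{\left(-4\right) \left(-3\right) 5 + 14}{14 - 10}\right)^{4} = \left(\frac{12 \cdot 5 + 14}{4}\right)^{4} = \left(\left(60 + 14\right) \frac{1}{4}\right)^{4} = \left(74 \cdot \frac{1}{4}\right)^{4} = \left(\frac{37}{2}\right)^{4} = \frac{1874161}{16}$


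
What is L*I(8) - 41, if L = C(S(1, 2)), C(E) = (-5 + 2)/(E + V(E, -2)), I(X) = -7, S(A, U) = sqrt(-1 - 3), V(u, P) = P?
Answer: -185/4 - 21*I/4 ≈ -46.25 - 5.25*I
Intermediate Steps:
S(A, U) = 2*I (S(A, U) = sqrt(-4) = 2*I)
C(E) = -3/(-2 + E) (C(E) = (-5 + 2)/(E - 2) = -3/(-2 + E))
L = -3*(-2 - 2*I)/8 ≈ 0.75 + 0.75*I
L*I(8) - 41 = (3/4 + 3*I/4)*(-7) - 41 = (-21/4 - 21*I/4) - 41 = -185/4 - 21*I/4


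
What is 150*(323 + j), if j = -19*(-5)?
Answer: 62700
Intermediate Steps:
j = 95
150*(323 + j) = 150*(323 + 95) = 150*418 = 62700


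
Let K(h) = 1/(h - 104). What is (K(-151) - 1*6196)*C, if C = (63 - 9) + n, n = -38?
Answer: -25279696/255 ≈ -99136.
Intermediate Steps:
K(h) = 1/(-104 + h)
C = 16 (C = (63 - 9) - 38 = 54 - 38 = 16)
(K(-151) - 1*6196)*C = (1/(-104 - 151) - 1*6196)*16 = (1/(-255) - 6196)*16 = (-1/255 - 6196)*16 = -1579981/255*16 = -25279696/255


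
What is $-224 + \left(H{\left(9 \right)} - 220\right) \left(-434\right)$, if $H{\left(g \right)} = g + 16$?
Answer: $84406$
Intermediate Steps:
$H{\left(g \right)} = 16 + g$
$-224 + \left(H{\left(9 \right)} - 220\right) \left(-434\right) = -224 + \left(\left(16 + 9\right) - 220\right) \left(-434\right) = -224 + \left(25 - 220\right) \left(-434\right) = -224 - -84630 = -224 + 84630 = 84406$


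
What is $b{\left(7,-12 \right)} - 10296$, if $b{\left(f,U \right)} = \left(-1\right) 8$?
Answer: $-10304$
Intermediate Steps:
$b{\left(f,U \right)} = -8$
$b{\left(7,-12 \right)} - 10296 = -8 - 10296 = -10304$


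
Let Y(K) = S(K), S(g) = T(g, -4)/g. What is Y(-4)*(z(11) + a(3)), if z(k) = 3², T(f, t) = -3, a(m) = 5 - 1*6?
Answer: 6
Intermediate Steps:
a(m) = -1 (a(m) = 5 - 6 = -1)
S(g) = -3/g
Y(K) = -3/K
z(k) = 9
Y(-4)*(z(11) + a(3)) = (-3/(-4))*(9 - 1) = -3*(-¼)*8 = (¾)*8 = 6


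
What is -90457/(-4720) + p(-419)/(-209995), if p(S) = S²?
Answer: 3633373959/198235280 ≈ 18.329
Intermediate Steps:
-90457/(-4720) + p(-419)/(-209995) = -90457/(-4720) + (-419)²/(-209995) = -90457*(-1/4720) + 175561*(-1/209995) = 90457/4720 - 175561/209995 = 3633373959/198235280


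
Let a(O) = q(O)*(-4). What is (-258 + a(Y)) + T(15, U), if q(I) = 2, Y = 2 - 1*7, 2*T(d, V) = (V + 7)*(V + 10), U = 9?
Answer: -114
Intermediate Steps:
T(d, V) = (7 + V)*(10 + V)/2 (T(d, V) = ((V + 7)*(V + 10))/2 = ((7 + V)*(10 + V))/2 = (7 + V)*(10 + V)/2)
Y = -5 (Y = 2 - 7 = -5)
a(O) = -8 (a(O) = 2*(-4) = -8)
(-258 + a(Y)) + T(15, U) = (-258 - 8) + (35 + (1/2)*9**2 + (17/2)*9) = -266 + (35 + (1/2)*81 + 153/2) = -266 + (35 + 81/2 + 153/2) = -266 + 152 = -114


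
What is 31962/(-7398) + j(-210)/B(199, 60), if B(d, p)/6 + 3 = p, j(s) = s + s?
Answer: -129983/23427 ≈ -5.5484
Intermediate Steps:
j(s) = 2*s
B(d, p) = -18 + 6*p
31962/(-7398) + j(-210)/B(199, 60) = 31962/(-7398) + (2*(-210))/(-18 + 6*60) = 31962*(-1/7398) - 420/(-18 + 360) = -5327/1233 - 420/342 = -5327/1233 - 420*1/342 = -5327/1233 - 70/57 = -129983/23427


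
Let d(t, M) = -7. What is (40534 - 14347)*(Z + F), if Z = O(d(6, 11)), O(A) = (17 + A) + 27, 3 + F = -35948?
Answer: -940479918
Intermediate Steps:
F = -35951 (F = -3 - 35948 = -35951)
O(A) = 44 + A
Z = 37 (Z = 44 - 7 = 37)
(40534 - 14347)*(Z + F) = (40534 - 14347)*(37 - 35951) = 26187*(-35914) = -940479918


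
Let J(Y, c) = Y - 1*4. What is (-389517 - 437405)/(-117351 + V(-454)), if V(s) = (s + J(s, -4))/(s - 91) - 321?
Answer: 225336245/32065164 ≈ 7.0275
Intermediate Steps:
J(Y, c) = -4 + Y (J(Y, c) = Y - 4 = -4 + Y)
V(s) = -321 + (-4 + 2*s)/(-91 + s) (V(s) = (s + (-4 + s))/(s - 91) - 321 = (-4 + 2*s)/(-91 + s) - 321 = -321 + (-4 + 2*s)/(-91 + s))
(-389517 - 437405)/(-117351 + V(-454)) = (-389517 - 437405)/(-117351 + (29207 - 319*(-454))/(-91 - 454)) = -826922/(-117351 + (29207 + 144826)/(-545)) = -826922/(-117351 - 1/545*174033) = -826922/(-117351 - 174033/545) = -826922/(-64130328/545) = -826922*(-545/64130328) = 225336245/32065164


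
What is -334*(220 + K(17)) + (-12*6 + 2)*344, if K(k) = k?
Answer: -103238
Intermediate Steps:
-334*(220 + K(17)) + (-12*6 + 2)*344 = -334*(220 + 17) + (-12*6 + 2)*344 = -334*237 + (-72 + 2)*344 = -79158 - 70*344 = -79158 - 24080 = -103238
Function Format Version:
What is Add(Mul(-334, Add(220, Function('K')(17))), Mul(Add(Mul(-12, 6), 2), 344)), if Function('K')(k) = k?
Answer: -103238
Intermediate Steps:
Add(Mul(-334, Add(220, Function('K')(17))), Mul(Add(Mul(-12, 6), 2), 344)) = Add(Mul(-334, Add(220, 17)), Mul(Add(Mul(-12, 6), 2), 344)) = Add(Mul(-334, 237), Mul(Add(-72, 2), 344)) = Add(-79158, Mul(-70, 344)) = Add(-79158, -24080) = -103238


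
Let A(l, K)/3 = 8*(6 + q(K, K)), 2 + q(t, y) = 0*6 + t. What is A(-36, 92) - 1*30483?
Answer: -28179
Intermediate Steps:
q(t, y) = -2 + t (q(t, y) = -2 + (0*6 + t) = -2 + (0 + t) = -2 + t)
A(l, K) = 96 + 24*K (A(l, K) = 3*(8*(6 + (-2 + K))) = 3*(8*(4 + K)) = 3*(32 + 8*K) = 96 + 24*K)
A(-36, 92) - 1*30483 = (96 + 24*92) - 1*30483 = (96 + 2208) - 30483 = 2304 - 30483 = -28179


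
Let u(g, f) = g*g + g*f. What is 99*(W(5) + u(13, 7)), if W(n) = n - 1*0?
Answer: 26235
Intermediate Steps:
u(g, f) = g² + f*g
W(n) = n (W(n) = n + 0 = n)
99*(W(5) + u(13, 7)) = 99*(5 + 13*(7 + 13)) = 99*(5 + 13*20) = 99*(5 + 260) = 99*265 = 26235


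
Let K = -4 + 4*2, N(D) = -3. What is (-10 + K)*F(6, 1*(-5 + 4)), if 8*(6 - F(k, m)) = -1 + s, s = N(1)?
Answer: -39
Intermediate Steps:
s = -3
K = 4 (K = -4 + 8 = 4)
F(k, m) = 13/2 (F(k, m) = 6 - (-1 - 3)/8 = 6 - ⅛*(-4) = 6 + ½ = 13/2)
(-10 + K)*F(6, 1*(-5 + 4)) = (-10 + 4)*(13/2) = -6*13/2 = -39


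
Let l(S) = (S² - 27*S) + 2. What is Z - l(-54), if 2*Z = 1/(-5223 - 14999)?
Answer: -176982945/40444 ≈ -4376.0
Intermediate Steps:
Z = -1/40444 (Z = 1/(2*(-5223 - 14999)) = (½)/(-20222) = (½)*(-1/20222) = -1/40444 ≈ -2.4726e-5)
l(S) = 2 + S² - 27*S
Z - l(-54) = -1/40444 - (2 + (-54)² - 27*(-54)) = -1/40444 - (2 + 2916 + 1458) = -1/40444 - 1*4376 = -1/40444 - 4376 = -176982945/40444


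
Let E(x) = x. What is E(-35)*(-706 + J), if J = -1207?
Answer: 66955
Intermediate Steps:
E(-35)*(-706 + J) = -35*(-706 - 1207) = -35*(-1913) = 66955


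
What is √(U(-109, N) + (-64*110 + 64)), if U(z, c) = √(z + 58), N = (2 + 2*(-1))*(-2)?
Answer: √(-6976 + I*√51) ≈ 0.0428 + 83.522*I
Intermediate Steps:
N = 0 (N = (2 - 2)*(-2) = 0*(-2) = 0)
U(z, c) = √(58 + z)
√(U(-109, N) + (-64*110 + 64)) = √(√(58 - 109) + (-64*110 + 64)) = √(√(-51) + (-7040 + 64)) = √(I*√51 - 6976) = √(-6976 + I*√51)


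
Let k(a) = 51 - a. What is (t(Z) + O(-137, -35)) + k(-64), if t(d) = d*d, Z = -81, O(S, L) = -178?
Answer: 6498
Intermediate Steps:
t(d) = d²
(t(Z) + O(-137, -35)) + k(-64) = ((-81)² - 178) + (51 - 1*(-64)) = (6561 - 178) + (51 + 64) = 6383 + 115 = 6498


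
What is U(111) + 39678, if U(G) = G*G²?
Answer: 1407309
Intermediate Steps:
U(G) = G³
U(111) + 39678 = 111³ + 39678 = 1367631 + 39678 = 1407309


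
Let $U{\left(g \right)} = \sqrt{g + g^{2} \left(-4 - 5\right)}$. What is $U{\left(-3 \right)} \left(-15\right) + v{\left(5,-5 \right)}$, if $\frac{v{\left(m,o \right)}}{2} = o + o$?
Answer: $-20 - 30 i \sqrt{21} \approx -20.0 - 137.48 i$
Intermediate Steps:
$v{\left(m,o \right)} = 4 o$ ($v{\left(m,o \right)} = 2 \left(o + o\right) = 2 \cdot 2 o = 4 o$)
$U{\left(g \right)} = \sqrt{g - 9 g^{2}}$ ($U{\left(g \right)} = \sqrt{g + g^{2} \left(-9\right)} = \sqrt{g - 9 g^{2}}$)
$U{\left(-3 \right)} \left(-15\right) + v{\left(5,-5 \right)} = \sqrt{- 3 \left(1 - -27\right)} \left(-15\right) + 4 \left(-5\right) = \sqrt{- 3 \left(1 + 27\right)} \left(-15\right) - 20 = \sqrt{\left(-3\right) 28} \left(-15\right) - 20 = \sqrt{-84} \left(-15\right) - 20 = 2 i \sqrt{21} \left(-15\right) - 20 = - 30 i \sqrt{21} - 20 = -20 - 30 i \sqrt{21}$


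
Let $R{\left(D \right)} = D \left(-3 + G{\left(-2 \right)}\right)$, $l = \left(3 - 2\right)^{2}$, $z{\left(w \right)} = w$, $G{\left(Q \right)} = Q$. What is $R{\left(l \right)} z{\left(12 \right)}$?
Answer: $-60$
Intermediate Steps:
$l = 1$ ($l = 1^{2} = 1$)
$R{\left(D \right)} = - 5 D$ ($R{\left(D \right)} = D \left(-3 - 2\right) = D \left(-5\right) = - 5 D$)
$R{\left(l \right)} z{\left(12 \right)} = \left(-5\right) 1 \cdot 12 = \left(-5\right) 12 = -60$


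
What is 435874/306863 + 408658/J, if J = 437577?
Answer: 316130457152/134276190951 ≈ 2.3543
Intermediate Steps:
435874/306863 + 408658/J = 435874/306863 + 408658/437577 = 316130457152/134276190951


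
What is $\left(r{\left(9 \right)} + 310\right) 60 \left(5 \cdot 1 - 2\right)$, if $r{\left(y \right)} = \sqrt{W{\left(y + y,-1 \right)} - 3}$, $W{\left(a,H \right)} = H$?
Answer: $55800 + 360 i \approx 55800.0 + 360.0 i$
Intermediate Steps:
$r{\left(y \right)} = 2 i$ ($r{\left(y \right)} = \sqrt{-1 - 3} = \sqrt{-4} = 2 i$)
$\left(r{\left(9 \right)} + 310\right) 60 \left(5 \cdot 1 - 2\right) = \left(2 i + 310\right) 60 \left(5 \cdot 1 - 2\right) = \left(310 + 2 i\right) 60 \left(5 - 2\right) = \left(310 + 2 i\right) 60 \cdot 3 = \left(310 + 2 i\right) 180 = 55800 + 360 i$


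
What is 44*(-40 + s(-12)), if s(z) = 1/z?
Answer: -5291/3 ≈ -1763.7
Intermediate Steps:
44*(-40 + s(-12)) = 44*(-40 + 1/(-12)) = 44*(-40 - 1/12) = 44*(-481/12) = -5291/3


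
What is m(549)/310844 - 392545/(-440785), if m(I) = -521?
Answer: 24358121799/27403074508 ≈ 0.88888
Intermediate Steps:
m(549)/310844 - 392545/(-440785) = -521/310844 - 392545/(-440785) = -521*1/310844 - 392545*(-1/440785) = -521/310844 + 78509/88157 = 24358121799/27403074508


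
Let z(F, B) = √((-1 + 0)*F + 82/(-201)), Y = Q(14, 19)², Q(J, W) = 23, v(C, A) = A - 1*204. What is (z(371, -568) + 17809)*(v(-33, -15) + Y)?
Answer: 5520790 + 310*I*√15005253/201 ≈ 5.5208e+6 + 5974.3*I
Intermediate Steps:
v(C, A) = -204 + A (v(C, A) = A - 204 = -204 + A)
Y = 529 (Y = 23² = 529)
z(F, B) = √(-82/201 - F) (z(F, B) = √(-F + 82*(-1/201)) = √(-F - 82/201) = √(-82/201 - F))
(z(371, -568) + 17809)*(v(-33, -15) + Y) = (√(-16482 - 40401*371)/201 + 17809)*((-204 - 15) + 529) = (√(-16482 - 14988771)/201 + 17809)*(-219 + 529) = (√(-15005253)/201 + 17809)*310 = ((I*√15005253)/201 + 17809)*310 = (I*√15005253/201 + 17809)*310 = (17809 + I*√15005253/201)*310 = 5520790 + 310*I*√15005253/201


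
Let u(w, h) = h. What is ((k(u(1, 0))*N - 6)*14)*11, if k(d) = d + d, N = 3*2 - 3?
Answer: -924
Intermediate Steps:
N = 3 (N = 6 - 3 = 3)
k(d) = 2*d
((k(u(1, 0))*N - 6)*14)*11 = (((2*0)*3 - 6)*14)*11 = ((0*3 - 6)*14)*11 = ((0 - 6)*14)*11 = -6*14*11 = -84*11 = -924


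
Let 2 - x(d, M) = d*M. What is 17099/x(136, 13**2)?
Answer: -17099/22982 ≈ -0.74402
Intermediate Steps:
x(d, M) = 2 - M*d (x(d, M) = 2 - d*M = 2 - M*d)
17099/x(136, 13**2) = 17099/(2 - 1*13**2*136) = 17099/(2 - 1*169*136) = 17099/(2 - 22984) = 17099/(-22982) = 17099*(-1/22982) = -17099/22982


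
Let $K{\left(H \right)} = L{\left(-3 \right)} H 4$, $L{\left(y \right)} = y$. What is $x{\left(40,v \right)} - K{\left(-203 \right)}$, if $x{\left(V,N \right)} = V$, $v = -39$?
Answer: $-2396$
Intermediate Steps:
$K{\left(H \right)} = - 12 H$ ($K{\left(H \right)} = - 3 H 4 = - 12 H$)
$x{\left(40,v \right)} - K{\left(-203 \right)} = 40 - \left(-12\right) \left(-203\right) = 40 - 2436 = -2396$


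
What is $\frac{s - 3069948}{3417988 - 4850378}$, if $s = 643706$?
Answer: $\frac{1213121}{716195} \approx 1.6938$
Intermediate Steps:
$\frac{s - 3069948}{3417988 - 4850378} = \frac{643706 - 3069948}{3417988 - 4850378} = - \frac{2426242}{-1432390} = \left(-2426242\right) \left(- \frac{1}{1432390}\right) = \frac{1213121}{716195}$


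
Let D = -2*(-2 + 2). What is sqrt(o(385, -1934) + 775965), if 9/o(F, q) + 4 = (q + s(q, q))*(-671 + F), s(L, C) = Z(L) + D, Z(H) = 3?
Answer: sqrt(236664138954631818)/552262 ≈ 880.89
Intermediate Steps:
D = 0 (D = -2*0 = 0)
s(L, C) = 3 (s(L, C) = 3 + 0 = 3)
o(F, q) = 9/(-4 + (-671 + F)*(3 + q)) (o(F, q) = 9/(-4 + (q + 3)*(-671 + F)) = 9/(-4 + (3 + q)*(-671 + F)) = 9/(-4 + (-671 + F)*(3 + q)))
sqrt(o(385, -1934) + 775965) = sqrt(9/(-2017 - 671*(-1934) + 3*385 + 385*(-1934)) + 775965) = sqrt(9/(-2017 + 1297714 + 1155 - 744590) + 775965) = sqrt(9/552262 + 775965) = sqrt(428535982839/552262) = sqrt(236664138954631818)/552262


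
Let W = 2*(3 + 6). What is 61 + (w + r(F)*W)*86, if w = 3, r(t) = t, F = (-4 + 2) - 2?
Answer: -5873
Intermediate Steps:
F = -4 (F = -2 - 2 = -4)
W = 18 (W = 2*9 = 18)
61 + (w + r(F)*W)*86 = 61 + (3 - 4*18)*86 = 61 + (3 - 72)*86 = 61 - 69*86 = 61 - 5934 = -5873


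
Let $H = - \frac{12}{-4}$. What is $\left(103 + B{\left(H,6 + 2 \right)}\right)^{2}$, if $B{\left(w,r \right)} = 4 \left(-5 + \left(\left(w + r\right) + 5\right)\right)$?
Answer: $21609$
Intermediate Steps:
$H = 3$ ($H = \left(-12\right) \left(- \frac{1}{4}\right) = 3$)
$B{\left(w,r \right)} = 4 r + 4 w$ ($B{\left(w,r \right)} = 4 \left(-5 + \left(\left(r + w\right) + 5\right)\right) = 4 \left(-5 + \left(5 + r + w\right)\right) = 4 \left(r + w\right) = 4 r + 4 w$)
$\left(103 + B{\left(H,6 + 2 \right)}\right)^{2} = \left(103 + \left(4 \left(6 + 2\right) + 4 \cdot 3\right)\right)^{2} = \left(103 + \left(4 \cdot 8 + 12\right)\right)^{2} = \left(103 + \left(32 + 12\right)\right)^{2} = \left(103 + 44\right)^{2} = 147^{2} = 21609$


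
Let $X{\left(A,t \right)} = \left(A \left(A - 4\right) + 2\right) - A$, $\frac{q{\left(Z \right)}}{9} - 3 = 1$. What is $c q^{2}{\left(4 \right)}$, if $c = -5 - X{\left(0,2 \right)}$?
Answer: $-9072$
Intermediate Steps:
$q{\left(Z \right)} = 36$ ($q{\left(Z \right)} = 27 + 9 \cdot 1 = 27 + 9 = 36$)
$X{\left(A,t \right)} = 2 - A + A \left(-4 + A\right)$ ($X{\left(A,t \right)} = \left(A \left(-4 + A\right) + 2\right) - A = \left(2 + A \left(-4 + A\right)\right) - A = 2 - A + A \left(-4 + A\right)$)
$c = -7$ ($c = -5 - \left(2 + 0^{2} - 0\right) = -5 - \left(2 + 0 + 0\right) = -5 - 2 = -7$)
$c q^{2}{\left(4 \right)} = - 7 \cdot 36^{2} = \left(-7\right) 1296 = -9072$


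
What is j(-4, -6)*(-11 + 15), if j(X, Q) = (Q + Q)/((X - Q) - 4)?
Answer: 24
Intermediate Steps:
j(X, Q) = 2*Q/(-4 + X - Q) (j(X, Q) = (2*Q)/(-4 + X - Q) = 2*Q/(-4 + X - Q))
j(-4, -6)*(-11 + 15) = (-2*(-6)/(4 - 6 - 1*(-4)))*(-11 + 15) = -2*(-6)/(4 - 6 + 4)*4 = -2*(-6)/2*4 = -2*(-6)*½*4 = 6*4 = 24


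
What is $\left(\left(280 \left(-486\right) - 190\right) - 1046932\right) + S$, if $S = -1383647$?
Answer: $-2566849$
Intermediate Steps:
$\left(\left(280 \left(-486\right) - 190\right) - 1046932\right) + S = \left(\left(280 \left(-486\right) - 190\right) - 1046932\right) - 1383647 = \left(\left(-136080 - 190\right) - 1046932\right) - 1383647 = \left(-136270 - 1046932\right) - 1383647 = -1183202 - 1383647 = -2566849$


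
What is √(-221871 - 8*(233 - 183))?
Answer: I*√222271 ≈ 471.46*I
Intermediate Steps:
√(-221871 - 8*(233 - 183)) = √(-221871 - 8*50) = √(-221871 - 400) = √(-222271) = I*√222271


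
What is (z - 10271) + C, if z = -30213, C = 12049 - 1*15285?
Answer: -43720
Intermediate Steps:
C = -3236 (C = 12049 - 15285 = -3236)
(z - 10271) + C = (-30213 - 10271) - 3236 = -40484 - 3236 = -43720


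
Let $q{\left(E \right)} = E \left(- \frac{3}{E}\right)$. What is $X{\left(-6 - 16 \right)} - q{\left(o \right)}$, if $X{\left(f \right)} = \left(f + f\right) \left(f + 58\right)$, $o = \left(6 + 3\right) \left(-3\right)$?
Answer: $-1581$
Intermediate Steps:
$o = -27$ ($o = 9 \left(-3\right) = -27$)
$q{\left(E \right)} = -3$
$X{\left(f \right)} = 2 f \left(58 + f\right)$
$X{\left(-6 - 16 \right)} - q{\left(o \right)} = 2 \left(-6 - 16\right) \left(58 - 22\right) - -3 = 2 \left(-6 - 16\right) \left(58 - 22\right) + 3 = 2 \left(-22\right) \left(58 - 22\right) + 3 = 2 \left(-22\right) 36 + 3 = -1584 + 3 = -1581$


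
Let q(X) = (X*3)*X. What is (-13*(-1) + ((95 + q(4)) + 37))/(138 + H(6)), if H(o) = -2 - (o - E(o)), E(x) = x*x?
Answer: 193/166 ≈ 1.1627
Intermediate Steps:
E(x) = x**2
q(X) = 3*X**2 (q(X) = (3*X)*X = 3*X**2)
H(o) = -2 + o**2 - o (H(o) = -2 - (o - o**2) = -2 + (o**2 - o) = -2 + o**2 - o)
(-13*(-1) + ((95 + q(4)) + 37))/(138 + H(6)) = (-13*(-1) + ((95 + 3*4**2) + 37))/(138 + (-2 + 6**2 - 1*6)) = (13 + ((95 + 3*16) + 37))/(138 + (-2 + 36 - 6)) = (13 + ((95 + 48) + 37))/(138 + 28) = (13 + (143 + 37))/166 = (13 + 180)*(1/166) = 193*(1/166) = 193/166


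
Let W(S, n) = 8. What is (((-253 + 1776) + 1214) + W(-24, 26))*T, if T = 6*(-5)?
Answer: -82350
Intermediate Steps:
T = -30
(((-253 + 1776) + 1214) + W(-24, 26))*T = (((-253 + 1776) + 1214) + 8)*(-30) = ((1523 + 1214) + 8)*(-30) = (2737 + 8)*(-30) = 2745*(-30) = -82350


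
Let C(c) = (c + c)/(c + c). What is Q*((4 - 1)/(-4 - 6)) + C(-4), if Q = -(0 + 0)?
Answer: 1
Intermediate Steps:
C(c) = 1 (C(c) = (2*c)/((2*c)) = (2*c)*(1/(2*c)) = 1)
Q = 0 (Q = -1*0 = 0)
Q*((4 - 1)/(-4 - 6)) + C(-4) = 0*((4 - 1)/(-4 - 6)) + 1 = 0*(3/(-10)) + 1 = 0*(3*(-⅒)) + 1 = 0*(-3/10) + 1 = 0 + 1 = 1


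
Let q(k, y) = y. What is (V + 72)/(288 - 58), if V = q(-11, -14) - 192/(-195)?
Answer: 1917/7475 ≈ 0.25645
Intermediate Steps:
V = -846/65 (V = -14 - 192/(-195) = -14 - 192*(-1)/195 = -14 - 1*(-64/65) = -14 + 64/65 = -846/65 ≈ -13.015)
(V + 72)/(288 - 58) = (-846/65 + 72)/(288 - 58) = (3834/65)/230 = (3834/65)*(1/230) = 1917/7475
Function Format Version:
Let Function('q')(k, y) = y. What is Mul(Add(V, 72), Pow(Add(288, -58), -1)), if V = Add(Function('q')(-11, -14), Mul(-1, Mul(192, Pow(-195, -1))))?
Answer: Rational(1917, 7475) ≈ 0.25645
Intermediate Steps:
V = Rational(-846, 65) (V = Add(-14, Mul(-1, Mul(192, Pow(-195, -1)))) = Add(-14, Mul(-1, Mul(192, Rational(-1, 195)))) = Add(-14, Mul(-1, Rational(-64, 65))) = Add(-14, Rational(64, 65)) = Rational(-846, 65) ≈ -13.015)
Mul(Add(V, 72), Pow(Add(288, -58), -1)) = Mul(Add(Rational(-846, 65), 72), Pow(Add(288, -58), -1)) = Mul(Rational(3834, 65), Pow(230, -1)) = Mul(Rational(3834, 65), Rational(1, 230)) = Rational(1917, 7475)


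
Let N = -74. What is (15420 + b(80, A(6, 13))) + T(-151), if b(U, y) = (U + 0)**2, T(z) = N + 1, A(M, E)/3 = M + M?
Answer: 21747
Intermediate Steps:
A(M, E) = 6*M (A(M, E) = 3*(M + M) = 3*(2*M) = 6*M)
T(z) = -73 (T(z) = -74 + 1 = -73)
b(U, y) = U**2
(15420 + b(80, A(6, 13))) + T(-151) = (15420 + 80**2) - 73 = (15420 + 6400) - 73 = 21820 - 73 = 21747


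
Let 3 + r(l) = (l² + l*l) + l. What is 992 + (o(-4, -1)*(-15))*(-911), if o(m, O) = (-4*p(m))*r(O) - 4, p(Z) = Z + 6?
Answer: 164972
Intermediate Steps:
r(l) = -3 + l + 2*l² (r(l) = -3 + ((l² + l*l) + l) = -3 + ((l² + l²) + l) = -3 + (2*l² + l) = -3 + (l + 2*l²) = -3 + l + 2*l²)
p(Z) = 6 + Z
o(m, O) = -4 + (-24 - 4*m)*(-3 + O + 2*O²) (o(m, O) = (-4*(6 + m))*(-3 + O + 2*O²) - 4 = (-24 - 4*m)*(-3 + O + 2*O²) - 4 = -4 + (-24 - 4*m)*(-3 + O + 2*O²))
992 + (o(-4, -1)*(-15))*(-911) = 992 + ((-4 - 4*(6 - 4)*(-3 - 1 + 2*(-1)²))*(-15))*(-911) = 992 + ((-4 - 4*2*(-3 - 1 + 2*1))*(-15))*(-911) = 992 + ((-4 - 4*2*(-3 - 1 + 2))*(-15))*(-911) = 992 + ((-4 - 4*2*(-2))*(-15))*(-911) = 992 + ((-4 + 16)*(-15))*(-911) = 992 + (12*(-15))*(-911) = 992 - 180*(-911) = 992 + 163980 = 164972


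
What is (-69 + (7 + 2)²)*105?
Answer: 1260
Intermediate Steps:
(-69 + (7 + 2)²)*105 = (-69 + 9²)*105 = (-69 + 81)*105 = 12*105 = 1260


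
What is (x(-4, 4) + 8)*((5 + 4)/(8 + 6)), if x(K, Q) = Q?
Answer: 54/7 ≈ 7.7143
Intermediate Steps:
(x(-4, 4) + 8)*((5 + 4)/(8 + 6)) = (4 + 8)*((5 + 4)/(8 + 6)) = 12*(9/14) = 54/7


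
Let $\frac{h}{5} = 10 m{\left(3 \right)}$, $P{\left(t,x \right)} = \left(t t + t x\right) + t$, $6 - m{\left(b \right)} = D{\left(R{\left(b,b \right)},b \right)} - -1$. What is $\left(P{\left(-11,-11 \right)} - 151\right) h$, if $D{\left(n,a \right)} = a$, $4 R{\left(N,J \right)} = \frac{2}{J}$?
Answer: $8000$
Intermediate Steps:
$R{\left(N,J \right)} = \frac{1}{2 J}$ ($R{\left(N,J \right)} = \frac{2 \frac{1}{J}}{4} = \frac{1}{2 J}$)
$m{\left(b \right)} = 5 - b$ ($m{\left(b \right)} = 6 - \left(b - -1\right) = 6 - \left(b + 1\right) = 6 - \left(1 + b\right) = 5 - b$)
$P{\left(t,x \right)} = t + t^{2} + t x$ ($P{\left(t,x \right)} = \left(t^{2} + t x\right) + t = t + t^{2} + t x$)
$h = 100$ ($h = 5 \cdot 10 \left(5 - 3\right) = 5 \cdot 10 \cdot 2 = 5 \cdot 20 = 100$)
$\left(P{\left(-11,-11 \right)} - 151\right) h = \left(- 11 \left(1 - 11 - 11\right) - 151\right) 100 = \left(\left(-11\right) \left(-21\right) - 151\right) 100 = \left(231 - 151\right) 100 = 80 \cdot 100 = 8000$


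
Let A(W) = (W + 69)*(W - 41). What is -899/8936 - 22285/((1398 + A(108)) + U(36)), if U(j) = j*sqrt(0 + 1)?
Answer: -211089167/118786248 ≈ -1.7771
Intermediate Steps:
A(W) = (-41 + W)*(69 + W) (A(W) = (69 + W)*(-41 + W) = (-41 + W)*(69 + W))
U(j) = j (U(j) = j*sqrt(1) = j*1 = j)
-899/8936 - 22285/((1398 + A(108)) + U(36)) = -899/8936 - 22285/((1398 + (-2829 + 108**2 + 28*108)) + 36) = -899*1/8936 - 22285/((1398 + (-2829 + 11664 + 3024)) + 36) = -899/8936 - 22285/((1398 + 11859) + 36) = -899/8936 - 22285/(13257 + 36) = -899/8936 - 22285/13293 = -211089167/118786248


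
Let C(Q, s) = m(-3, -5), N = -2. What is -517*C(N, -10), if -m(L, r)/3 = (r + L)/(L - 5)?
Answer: 1551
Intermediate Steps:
m(L, r) = -3*(L + r)/(-5 + L) (m(L, r) = -3*(r + L)/(L - 5) = -3*(L + r)/(-5 + L))
C(Q, s) = -3 (C(Q, s) = 3*(-1*(-3) - 1*(-5))/(-5 - 3) = 3*(3 + 5)/(-8) = 3*(-⅛)*8 = -3)
-517*C(N, -10) = -517*(-3) = 1551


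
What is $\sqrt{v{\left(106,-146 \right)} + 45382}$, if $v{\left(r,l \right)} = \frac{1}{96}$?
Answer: $\frac{\sqrt{26140038}}{24} \approx 213.03$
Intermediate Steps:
$v{\left(r,l \right)} = \frac{1}{96}$
$\sqrt{v{\left(106,-146 \right)} + 45382} = \sqrt{\frac{1}{96} + 45382} = \sqrt{\frac{4356673}{96}} = \frac{\sqrt{26140038}}{24}$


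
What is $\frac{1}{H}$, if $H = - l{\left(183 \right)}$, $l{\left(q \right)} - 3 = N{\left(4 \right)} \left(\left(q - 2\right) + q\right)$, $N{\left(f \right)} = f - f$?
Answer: $- \frac{1}{3} \approx -0.33333$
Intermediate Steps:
$N{\left(f \right)} = 0$
$l{\left(q \right)} = 3$ ($l{\left(q \right)} = 3 + 0 \left(\left(q - 2\right) + q\right) = 3 + 0 \left(\left(-2 + q\right) + q\right) = 3 + 0 \left(-2 + 2 q\right) = 3 + 0 = 3$)
$H = -3$ ($H = \left(-1\right) 3 = -3$)
$\frac{1}{H} = \frac{1}{-3} = - \frac{1}{3}$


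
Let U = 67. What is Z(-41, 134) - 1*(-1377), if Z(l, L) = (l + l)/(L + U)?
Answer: 276695/201 ≈ 1376.6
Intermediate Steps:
Z(l, L) = 2*l/(67 + L) (Z(l, L) = (l + l)/(L + 67) = (2*l)/(67 + L) = 2*l/(67 + L))
Z(-41, 134) - 1*(-1377) = 2*(-41)/(67 + 134) - 1*(-1377) = 2*(-41)/201 + 1377 = 2*(-41)*(1/201) + 1377 = -82/201 + 1377 = 276695/201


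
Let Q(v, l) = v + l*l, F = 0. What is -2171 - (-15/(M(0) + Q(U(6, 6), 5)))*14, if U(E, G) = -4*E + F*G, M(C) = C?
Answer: -1961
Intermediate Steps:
U(E, G) = -4*E (U(E, G) = -4*E + 0*G = -4*E + 0 = -4*E)
Q(v, l) = v + l**2
-2171 - (-15/(M(0) + Q(U(6, 6), 5)))*14 = -2171 - (-15/(0 + (-4*6 + 5**2)))*14 = -2171 - (-15/(0 + (-24 + 25)))*14 = -2171 - (-15/(0 + 1))*14 = -2171 - (-15/1)*14 = -2171 - (-15*1)*14 = -2171 - (-15)*14 = -2171 - 1*(-210) = -2171 + 210 = -1961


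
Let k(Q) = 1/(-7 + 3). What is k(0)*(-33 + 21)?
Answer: 3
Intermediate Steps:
k(Q) = -¼ (k(Q) = 1/(-4) = -¼)
k(0)*(-33 + 21) = -(-33 + 21)/4 = -¼*(-12) = 3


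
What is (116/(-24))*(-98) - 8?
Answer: 1397/3 ≈ 465.67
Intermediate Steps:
(116/(-24))*(-98) - 8 = (116*(-1/24))*(-98) - 8 = -29/6*(-98) - 8 = 1421/3 - 8 = 1397/3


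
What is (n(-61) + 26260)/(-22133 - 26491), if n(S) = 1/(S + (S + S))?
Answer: -4805579/8898192 ≈ -0.54006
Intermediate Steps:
n(S) = 1/(3*S) (n(S) = 1/(S + 2*S) = 1/(3*S))
(n(-61) + 26260)/(-22133 - 26491) = ((⅓)/(-61) + 26260)/(-22133 - 26491) = ((⅓)*(-1/61) + 26260)/(-48624) = (-1/183 + 26260)*(-1/48624) = (4805579/183)*(-1/48624) = -4805579/8898192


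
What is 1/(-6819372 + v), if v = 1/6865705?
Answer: -6865705/46819796437259 ≈ -1.4664e-7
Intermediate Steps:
v = 1/6865705 ≈ 1.4565e-7
1/(-6819372 + v) = 1/(-6819372 + 1/6865705) = 1/(-46819796437259/6865705) = -6865705/46819796437259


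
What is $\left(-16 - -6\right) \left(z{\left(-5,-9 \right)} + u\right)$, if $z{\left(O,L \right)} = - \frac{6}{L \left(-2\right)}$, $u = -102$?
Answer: $\frac{3070}{3} \approx 1023.3$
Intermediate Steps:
$z{\left(O,L \right)} = \frac{3}{L}$ ($z{\left(O,L \right)} = - \frac{6}{\left(-2\right) L} = - 6 \left(- \frac{1}{2 L}\right) = \frac{3}{L}$)
$\left(-16 - -6\right) \left(z{\left(-5,-9 \right)} + u\right) = \left(-16 - -6\right) \left(\frac{3}{-9} - 102\right) = \left(-16 + 6\right) \left(3 \left(- \frac{1}{9}\right) - 102\right) = - 10 \left(- \frac{1}{3} - 102\right) = \left(-10\right) \left(- \frac{307}{3}\right) = \frac{3070}{3}$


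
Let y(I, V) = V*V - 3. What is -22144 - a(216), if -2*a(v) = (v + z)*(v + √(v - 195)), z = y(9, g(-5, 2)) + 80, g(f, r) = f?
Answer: 12200 + 159*√21 ≈ 12929.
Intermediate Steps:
y(I, V) = -3 + V² (y(I, V) = V² - 3 = -3 + V²)
z = 102 (z = (-3 + (-5)²) + 80 = (-3 + 25) + 80 = 22 + 80 = 102)
a(v) = -(102 + v)*(v + √(-195 + v))/2 (a(v) = -(v + 102)*(v + √(v - 195))/2 = -(102 + v)*(v + √(-195 + v))/2)
-22144 - a(216) = -22144 - (-51*216 - 51*√(-195 + 216) - ½*216² - ½*216*√(-195 + 216)) = -22144 - (-11016 - 51*√21 - ½*46656 - ½*216*√21) = -22144 - (-11016 - 51*√21 - 23328 - 108*√21) = -22144 - (-34344 - 159*√21) = -22144 + (34344 + 159*√21) = 12200 + 159*√21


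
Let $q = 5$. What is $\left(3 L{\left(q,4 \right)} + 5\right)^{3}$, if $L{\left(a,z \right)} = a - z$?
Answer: $512$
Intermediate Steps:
$\left(3 L{\left(q,4 \right)} + 5\right)^{3} = \left(3 \left(5 - 4\right) + 5\right)^{3} = \left(3 \cdot 1 + 5\right)^{3} = \left(3 + 5\right)^{3} = 8^{3} = 512$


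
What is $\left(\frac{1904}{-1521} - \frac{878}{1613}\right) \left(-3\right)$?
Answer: $\frac{4406590}{817791} \approx 5.3884$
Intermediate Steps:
$\left(\frac{1904}{-1521} - \frac{878}{1613}\right) \left(-3\right) = \left(1904 \left(- \frac{1}{1521}\right) - \frac{878}{1613}\right) \left(-3\right) = \left(- \frac{1904}{1521} - \frac{878}{1613}\right) \left(-3\right) = \left(- \frac{4406590}{2453373}\right) \left(-3\right) = \frac{4406590}{817791}$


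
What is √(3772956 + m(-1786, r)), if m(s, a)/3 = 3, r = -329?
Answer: √3772965 ≈ 1942.4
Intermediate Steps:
m(s, a) = 9 (m(s, a) = 3*3 = 9)
√(3772956 + m(-1786, r)) = √(3772956 + 9) = √3772965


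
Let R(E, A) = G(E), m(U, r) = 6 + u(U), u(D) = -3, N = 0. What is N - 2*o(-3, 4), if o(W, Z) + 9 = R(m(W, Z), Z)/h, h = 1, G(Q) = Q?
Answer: 12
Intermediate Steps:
m(U, r) = 3 (m(U, r) = 6 - 3 = 3)
R(E, A) = E
o(W, Z) = -6 (o(W, Z) = -9 + 3/1 = -9 + 3*1 = -9 + 3 = -6)
N - 2*o(-3, 4) = 0 - 2*(-6) = 0 + 12 = 12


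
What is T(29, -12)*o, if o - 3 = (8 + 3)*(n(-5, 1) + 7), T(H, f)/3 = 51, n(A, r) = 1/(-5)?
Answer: 59517/5 ≈ 11903.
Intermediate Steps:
n(A, r) = -⅕
T(H, f) = 153 (T(H, f) = 3*51 = 153)
o = 389/5 (o = 3 + (8 + 3)*(-⅕ + 7) = 3 + 11*(34/5) = 3 + 374/5 = 389/5 ≈ 77.800)
T(29, -12)*o = 153*(389/5) = 59517/5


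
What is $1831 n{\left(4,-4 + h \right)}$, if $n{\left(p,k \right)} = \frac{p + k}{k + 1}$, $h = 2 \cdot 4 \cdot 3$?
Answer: $\frac{14648}{7} \approx 2092.6$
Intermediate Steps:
$h = 24$ ($h = 8 \cdot 3 = 24$)
$n{\left(p,k \right)} = \frac{k + p}{1 + k}$
$1831 n{\left(4,-4 + h \right)} = 1831 \frac{\left(-4 + 24\right) + 4}{1 + \left(-4 + 24\right)} = 1831 \frac{20 + 4}{1 + 20} = 1831 \cdot \frac{1}{21} \cdot 24 = 1831 \cdot \frac{8}{7} = \frac{14648}{7}$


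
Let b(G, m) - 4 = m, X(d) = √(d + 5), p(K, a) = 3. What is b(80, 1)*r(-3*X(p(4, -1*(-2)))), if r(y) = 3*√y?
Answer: 15*I*2^(¾)*√3 ≈ 43.694*I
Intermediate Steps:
X(d) = √(5 + d)
b(G, m) = 4 + m
b(80, 1)*r(-3*X(p(4, -1*(-2)))) = (4 + 1)*(3*√(-3*√(5 + 3))) = 5*(3*√(-6*√2)) = 5*(3*(I*2^(¾)*√3)) = 5*(3*I*2^(¾)*√3) = 15*I*2^(¾)*√3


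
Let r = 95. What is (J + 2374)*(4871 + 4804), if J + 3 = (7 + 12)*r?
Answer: 40402800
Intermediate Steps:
J = 1802 (J = -3 + (7 + 12)*95 = -3 + 19*95 = -3 + 1805 = 1802)
(J + 2374)*(4871 + 4804) = (1802 + 2374)*(4871 + 4804) = 4176*9675 = 40402800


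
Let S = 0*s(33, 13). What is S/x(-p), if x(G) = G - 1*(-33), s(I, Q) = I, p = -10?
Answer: 0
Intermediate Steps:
S = 0 (S = 0*33 = 0)
x(G) = 33 + G (x(G) = G + 33 = 33 + G)
S/x(-p) = 0/(33 - 1*(-10)) = 0/(33 + 10) = 0/43 = 0*(1/43) = 0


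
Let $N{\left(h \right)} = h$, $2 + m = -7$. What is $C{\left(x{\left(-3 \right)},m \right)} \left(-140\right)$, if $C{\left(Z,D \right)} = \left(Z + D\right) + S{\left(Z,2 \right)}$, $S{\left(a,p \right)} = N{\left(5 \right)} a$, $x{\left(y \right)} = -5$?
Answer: $5460$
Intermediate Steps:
$m = -9$ ($m = -2 - 7 = -9$)
$S{\left(a,p \right)} = 5 a$
$C{\left(Z,D \right)} = D + 6 Z$ ($C{\left(Z,D \right)} = \left(Z + D\right) + 5 Z = \left(D + Z\right) + 5 Z = D + 6 Z$)
$C{\left(x{\left(-3 \right)},m \right)} \left(-140\right) = \left(-9 + 6 \left(-5\right)\right) \left(-140\right) = \left(-9 - 30\right) \left(-140\right) = \left(-39\right) \left(-140\right) = 5460$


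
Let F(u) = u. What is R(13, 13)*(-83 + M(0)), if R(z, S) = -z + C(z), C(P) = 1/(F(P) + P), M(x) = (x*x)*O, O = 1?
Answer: 27971/26 ≈ 1075.8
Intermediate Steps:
M(x) = x² (M(x) = (x*x)*1 = x²*1 = x²)
C(P) = 1/(2*P) (C(P) = 1/(P + P) = 1/(2*P))
R(z, S) = 1/(2*z) - z (R(z, S) = -z + 1/(2*z) = 1/(2*z) - z)
R(13, 13)*(-83 + M(0)) = ((½)/13 - 1*13)*(-83 + 0²) = ((½)*(1/13) - 13)*(-83 + 0) = (1/26 - 13)*(-83) = -337/26*(-83) = 27971/26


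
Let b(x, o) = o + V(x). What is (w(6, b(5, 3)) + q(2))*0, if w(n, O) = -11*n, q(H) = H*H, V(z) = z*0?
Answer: 0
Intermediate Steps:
V(z) = 0
q(H) = H²
b(x, o) = o (b(x, o) = o + 0 = o)
(w(6, b(5, 3)) + q(2))*0 = (-11*6 + 2²)*0 = (-66 + 4)*0 = -62*0 = 0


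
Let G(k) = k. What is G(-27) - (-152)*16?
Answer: 2405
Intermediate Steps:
G(-27) - (-152)*16 = -27 - (-152)*16 = -27 - 1*(-2432) = -27 + 2432 = 2405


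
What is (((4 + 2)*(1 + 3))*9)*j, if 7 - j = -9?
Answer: 3456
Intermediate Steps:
j = 16 (j = 7 - 1*(-9) = 7 + 9 = 16)
(((4 + 2)*(1 + 3))*9)*j = (((4 + 2)*(1 + 3))*9)*16 = ((6*4)*9)*16 = (24*9)*16 = 216*16 = 3456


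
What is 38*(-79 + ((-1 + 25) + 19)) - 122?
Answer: -1490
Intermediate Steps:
38*(-79 + ((-1 + 25) + 19)) - 122 = 38*(-79 + (24 + 19)) - 122 = 38*(-79 + 43) - 122 = 38*(-36) - 122 = -1368 - 122 = -1490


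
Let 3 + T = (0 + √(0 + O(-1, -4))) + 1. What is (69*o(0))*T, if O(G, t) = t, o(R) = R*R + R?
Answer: 0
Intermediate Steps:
o(R) = R + R² (o(R) = R² + R = R + R²)
T = -2 + 2*I (T = -3 + ((0 + √(0 - 4)) + 1) = -3 + ((0 + √(-4)) + 1) = -3 + ((0 + 2*I) + 1) = -3 + (2*I + 1) = -3 + (1 + 2*I) = -2 + 2*I ≈ -2.0 + 2.0*I)
(69*o(0))*T = (69*(0*(1 + 0)))*(-2 + 2*I) = (69*(0*1))*(-2 + 2*I) = (69*0)*(-2 + 2*I) = 0*(-2 + 2*I) = 0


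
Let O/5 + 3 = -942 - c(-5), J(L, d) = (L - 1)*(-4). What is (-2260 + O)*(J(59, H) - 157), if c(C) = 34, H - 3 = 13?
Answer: 2783295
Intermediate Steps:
H = 16 (H = 3 + 13 = 16)
J(L, d) = 4 - 4*L (J(L, d) = (-1 + L)*(-4) = 4 - 4*L)
O = -4895 (O = -15 + 5*(-942 - 1*34) = -15 + 5*(-942 - 34) = -15 + 5*(-976) = -15 - 4880 = -4895)
(-2260 + O)*(J(59, H) - 157) = (-2260 - 4895)*((4 - 4*59) - 157) = -7155*((4 - 236) - 157) = -7155*(-232 - 157) = -7155*(-389) = 2783295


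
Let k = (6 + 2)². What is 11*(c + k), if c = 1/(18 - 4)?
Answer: 9867/14 ≈ 704.79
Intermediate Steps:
k = 64 (k = 8² = 64)
c = 1/14 ≈ 0.071429
11*(c + k) = 11*(1/14 + 64) = 11*(897/14) = 9867/14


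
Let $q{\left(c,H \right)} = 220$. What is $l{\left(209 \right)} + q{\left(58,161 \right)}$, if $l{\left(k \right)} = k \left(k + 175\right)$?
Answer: $80476$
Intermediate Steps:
$l{\left(k \right)} = k \left(175 + k\right)$
$l{\left(209 \right)} + q{\left(58,161 \right)} = 209 \left(175 + 209\right) + 220 = 209 \cdot 384 + 220 = 80256 + 220 = 80476$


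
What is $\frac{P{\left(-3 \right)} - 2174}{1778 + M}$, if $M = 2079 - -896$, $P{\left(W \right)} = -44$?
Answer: $- \frac{2218}{4753} \approx -0.46665$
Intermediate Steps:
$M = 2975$ ($M = 2079 + 896 = 2975$)
$\frac{P{\left(-3 \right)} - 2174}{1778 + M} = \frac{-44 - 2174}{1778 + 2975} = - \frac{2218}{4753}$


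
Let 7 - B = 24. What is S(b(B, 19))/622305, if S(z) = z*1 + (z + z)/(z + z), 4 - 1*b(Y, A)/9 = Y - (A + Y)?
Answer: 208/622305 ≈ 0.00033424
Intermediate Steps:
B = -17 (B = 7 - 1*24 = 7 - 24 = -17)
b(Y, A) = 36 + 9*A (b(Y, A) = 36 - 9*(Y - (A + Y)) = 36 - 9*(Y + (-A - Y)) = 36 - (-9)*A = 36 + 9*A)
S(z) = 1 + z (S(z) = z + (2*z)/((2*z)) = z + (2*z)*(1/(2*z)) = z + 1 = 1 + z)
S(b(B, 19))/622305 = (1 + (36 + 9*19))/622305 = (1 + (36 + 171))*(1/622305) = (1 + 207)*(1/622305) = 208*(1/622305) = 208/622305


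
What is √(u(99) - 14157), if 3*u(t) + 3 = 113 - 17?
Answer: I*√14126 ≈ 118.85*I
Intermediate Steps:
u(t) = 31 (u(t) = -1 + (113 - 17)/3 = -1 + (⅓)*96 = -1 + 32 = 31)
√(u(99) - 14157) = √(31 - 14157) = √(-14126) = I*√14126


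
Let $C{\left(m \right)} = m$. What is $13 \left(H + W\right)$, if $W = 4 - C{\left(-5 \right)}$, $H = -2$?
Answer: $91$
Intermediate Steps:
$W = 9$ ($W = 4 - -5 = 4 + 5 = 9$)
$13 \left(H + W\right) = 13 \left(-2 + 9\right) = 13 \cdot 7 = 91$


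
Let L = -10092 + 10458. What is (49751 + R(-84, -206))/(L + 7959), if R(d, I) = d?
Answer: 49667/8325 ≈ 5.9660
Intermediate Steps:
L = 366
(49751 + R(-84, -206))/(L + 7959) = (49751 - 84)/(366 + 7959) = 49667/8325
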